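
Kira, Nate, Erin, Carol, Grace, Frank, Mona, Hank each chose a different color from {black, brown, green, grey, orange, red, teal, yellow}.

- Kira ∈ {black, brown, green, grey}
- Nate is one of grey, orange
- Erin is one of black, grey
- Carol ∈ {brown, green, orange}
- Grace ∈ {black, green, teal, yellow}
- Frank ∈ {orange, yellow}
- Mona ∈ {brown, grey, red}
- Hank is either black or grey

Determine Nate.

orange

Among the 8 variables, red fits only Mona (and all 8 values in {black, brown, green, grey, orange, red, teal, yellow} must be used), so Mona = red.
The 7 still-open variables draw from only 7 values {black, brown, green, grey, orange, teal, yellow}, so each is used; only Grace can be teal, hence Grace = teal.
The 6 still-open variables together cover exactly {black, brown, green, grey, orange, yellow} — 6 values for 6 variables — and yellow appears only in Frank's list, so Frank = yellow.
The 2 variables Erin and Hank are confined to {black, grey}, which locks those values in; drop them from Kira, Nate.
So Nate = orange.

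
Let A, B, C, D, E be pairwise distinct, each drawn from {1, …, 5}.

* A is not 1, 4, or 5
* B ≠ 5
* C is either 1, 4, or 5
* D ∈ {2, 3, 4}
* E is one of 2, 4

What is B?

1

The 5 variables together cover exactly {1, 2, 3, 4, 5} — 5 values for 5 variables — and 5 appears only in C's list, so C = 5.
The 4 still-open variables together cover exactly {1, 2, 3, 4} — 4 values for 4 variables — and 1 appears only in B's list, so B = 1.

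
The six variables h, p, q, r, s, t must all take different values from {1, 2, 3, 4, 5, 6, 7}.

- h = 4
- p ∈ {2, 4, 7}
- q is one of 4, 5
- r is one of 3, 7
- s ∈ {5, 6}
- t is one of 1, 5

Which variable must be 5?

h must be 4 (only option left). Remove 4 from p, q.
So 5 goes to q.

q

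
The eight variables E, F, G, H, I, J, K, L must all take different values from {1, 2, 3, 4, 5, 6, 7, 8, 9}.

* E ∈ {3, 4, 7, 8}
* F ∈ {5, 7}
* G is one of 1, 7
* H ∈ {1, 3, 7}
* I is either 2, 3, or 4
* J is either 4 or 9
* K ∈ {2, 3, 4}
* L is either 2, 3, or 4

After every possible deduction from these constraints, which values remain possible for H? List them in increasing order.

1, 7

The 8 variables draw from only 8 values {1, 2, 3, 4, 5, 7, 8, 9}, so each is used; only F can be 5, hence F = 5.
The 7 still-open variables draw from only 7 values {1, 2, 3, 4, 7, 8, 9}, so each is used; only E can be 8, hence E = 8.
The 6 still-open variables together cover exactly {1, 2, 3, 4, 7, 9} — 6 values for 6 variables — and 9 appears only in J's list, so J = 9.
I, K, L between them cover only {2, 3, 4} — a naked triple. Remove those values from H.
No further eliminations apply; H can still be any of 1, 7.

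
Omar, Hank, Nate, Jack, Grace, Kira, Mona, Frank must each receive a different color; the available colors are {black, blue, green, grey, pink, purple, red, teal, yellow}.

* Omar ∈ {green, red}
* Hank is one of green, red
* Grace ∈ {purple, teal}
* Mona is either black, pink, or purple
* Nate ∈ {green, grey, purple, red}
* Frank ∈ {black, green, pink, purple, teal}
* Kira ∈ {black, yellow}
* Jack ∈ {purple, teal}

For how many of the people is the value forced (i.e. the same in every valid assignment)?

2

Among the 8 variables, grey fits only Nate (and all 8 values in {black, green, grey, pink, purple, red, teal, yellow} must be used), so Nate = grey.
The 7 still-open variables together cover exactly {black, green, pink, purple, red, teal, yellow} — 7 values for 7 variables — and yellow appears only in Kira's list, so Kira = yellow.
The 2 variables Omar and Hank are confined to {green, red}, which locks those values in; drop them from Frank.
Jack and Grace share exactly the 2 values {purple, teal}; by pigeonhole those values go to them, so strike purple, teal from Mona, Frank.
Determined: Nate=grey, Kira=yellow. The other people each still have more than one consistent value. That makes 2.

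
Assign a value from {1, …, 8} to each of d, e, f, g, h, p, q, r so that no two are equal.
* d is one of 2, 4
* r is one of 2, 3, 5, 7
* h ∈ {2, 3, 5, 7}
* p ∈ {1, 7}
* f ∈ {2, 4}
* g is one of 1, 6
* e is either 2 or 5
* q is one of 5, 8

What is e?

The 8 variables draw from only 8 values {1, 2, 3, 4, 5, 6, 7, 8}, so each is used; only g can be 6, hence g = 6.
The 7 still-open variables together cover exactly {1, 2, 3, 4, 5, 7, 8} — 7 values for 7 variables — and 1 appears only in p's list, so p = 1.
The 6 still-open variables draw from only 6 values {2, 3, 4, 5, 7, 8}, so each is used; only q can be 8, hence q = 8.
The 2 variables d and f are confined to {2, 4}, which locks those values in; drop them from e, h, r.
So e = 5.

5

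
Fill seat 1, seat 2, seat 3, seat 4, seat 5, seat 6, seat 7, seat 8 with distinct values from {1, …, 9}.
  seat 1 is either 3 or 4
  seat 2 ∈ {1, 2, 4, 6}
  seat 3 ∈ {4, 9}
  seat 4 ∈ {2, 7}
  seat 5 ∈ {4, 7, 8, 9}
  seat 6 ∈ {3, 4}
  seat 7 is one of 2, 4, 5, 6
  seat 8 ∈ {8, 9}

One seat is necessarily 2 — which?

seat 1 and seat 6 between them cover only {3, 4} — a naked pair. Remove those values from seat 2, seat 3, seat 5, seat 7.
seat 3 must be 9 (only option left). Remove 9 from seat 5, seat 8.
seat 8 has just one choice, so seat 8 = 8. Eliminate 8 elsewhere: seat 5.
seat 5's domain is down to {7}, so seat 5 = 7. So seat 4 can't be 7.
So 2 goes to seat 4.

seat 4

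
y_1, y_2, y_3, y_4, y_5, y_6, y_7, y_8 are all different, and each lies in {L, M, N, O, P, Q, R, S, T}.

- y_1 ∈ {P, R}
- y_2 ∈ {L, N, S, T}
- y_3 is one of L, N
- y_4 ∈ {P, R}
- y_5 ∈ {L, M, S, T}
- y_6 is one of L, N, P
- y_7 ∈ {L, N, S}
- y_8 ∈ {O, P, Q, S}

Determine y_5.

M

y_1 and y_4 between them cover only {P, R} — a naked pair. Remove those values from y_6, y_8.
y_3 and y_6 share exactly the 2 values {L, N}; by pigeonhole those values go to them, so strike L, N from y_2, y_5, y_7.
y_7 has just one choice, so y_7 = S. Eliminate S elsewhere: y_2, y_5, y_8.
y_2 must be T (only option left). Strike T from y_5.
So y_5 = M.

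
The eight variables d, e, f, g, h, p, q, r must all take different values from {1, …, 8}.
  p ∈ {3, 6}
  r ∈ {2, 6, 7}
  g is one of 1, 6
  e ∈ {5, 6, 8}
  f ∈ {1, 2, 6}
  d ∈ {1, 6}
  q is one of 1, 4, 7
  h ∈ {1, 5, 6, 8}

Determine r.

Among the 8 variables, 3 fits only p (and all 8 values in {1, 2, 3, 4, 5, 6, 7, 8} must be used), so p = 3.
Among the 7 still-open variables, 4 fits only q (and all 7 values in {1, 2, 4, 5, 6, 7, 8} must be used), so q = 4.
Among the 6 still-open variables, 7 fits only r (and all 6 values in {1, 2, 5, 6, 7, 8} must be used), so r = 7.

7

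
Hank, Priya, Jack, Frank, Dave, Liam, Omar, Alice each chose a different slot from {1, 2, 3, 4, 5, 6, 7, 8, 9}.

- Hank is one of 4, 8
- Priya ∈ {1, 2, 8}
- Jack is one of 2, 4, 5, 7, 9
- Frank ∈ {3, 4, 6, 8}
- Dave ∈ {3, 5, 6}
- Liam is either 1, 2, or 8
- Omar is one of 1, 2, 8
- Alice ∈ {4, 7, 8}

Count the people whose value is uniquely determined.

2

Priya, Liam, Omar between them cover only {1, 2, 8} — a naked triple. Remove those values from Hank, Jack, Frank, Alice.
Hank has just one choice, so Hank = 4. Eliminate 4 elsewhere: Jack, Frank, Alice.
That leaves Alice = 7. Eliminate 7 elsewhere: Jack.
Determined: Hank=4, Alice=7. The other people each still have more than one consistent value. That makes 2.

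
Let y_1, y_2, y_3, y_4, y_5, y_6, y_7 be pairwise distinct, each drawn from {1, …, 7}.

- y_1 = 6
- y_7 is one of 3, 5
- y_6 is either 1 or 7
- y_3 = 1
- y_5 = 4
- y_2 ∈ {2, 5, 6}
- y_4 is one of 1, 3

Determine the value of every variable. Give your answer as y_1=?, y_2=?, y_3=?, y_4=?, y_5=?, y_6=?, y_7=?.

y_1=6, y_2=2, y_3=1, y_4=3, y_5=4, y_6=7, y_7=5

y_1's domain is down to {6}, so y_1 = 6. Strike 6 from y_2.
y_3's domain is down to {1}, so y_3 = 1. Eliminate 1 elsewhere: y_4, y_6.
y_4 has just one choice, so y_4 = 3. Strike 3 from y_7.
y_5's domain is down to {4}, so y_5 = 4.
y_6 has just one choice, so y_6 = 7.
y_7's domain is down to {5}, so y_7 = 5. Remove 5 from y_2.
y_2's domain is down to {2}, so y_2 = 2.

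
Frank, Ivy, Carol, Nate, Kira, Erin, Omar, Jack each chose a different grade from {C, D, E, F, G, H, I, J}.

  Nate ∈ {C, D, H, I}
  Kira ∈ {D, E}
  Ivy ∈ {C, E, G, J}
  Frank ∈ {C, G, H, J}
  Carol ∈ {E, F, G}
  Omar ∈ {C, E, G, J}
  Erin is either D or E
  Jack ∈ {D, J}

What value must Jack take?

J

The 8 variables together cover exactly {C, D, E, F, G, H, I, J} — 8 values for 8 variables — and F appears only in Carol's list, so Carol = F.
The 7 still-open variables together cover exactly {C, D, E, G, H, I, J} — 7 values for 7 variables — and I appears only in Nate's list, so Nate = I.
Among the 6 still-open variables, H fits only Frank (and all 6 values in {C, D, E, G, H, J} must be used), so Frank = H.
Kira and Erin between them cover only {D, E} — a naked pair. Remove those values from Ivy, Omar, Jack.
So Jack = J.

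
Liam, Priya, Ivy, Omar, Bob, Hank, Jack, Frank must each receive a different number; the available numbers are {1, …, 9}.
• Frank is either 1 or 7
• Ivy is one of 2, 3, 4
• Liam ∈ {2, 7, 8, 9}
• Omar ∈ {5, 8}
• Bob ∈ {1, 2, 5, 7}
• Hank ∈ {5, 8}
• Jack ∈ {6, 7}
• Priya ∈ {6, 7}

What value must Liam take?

The 2 variables Priya and Jack are confined to {6, 7}, which locks those values in; drop them from Liam, Bob, Frank.
Frank must be 1 (only option left). Remove 1 from Bob.
The 2 variables Omar and Hank are confined to {5, 8}, which locks those values in; drop them from Liam, Bob.
Bob's domain is down to {2}, so Bob = 2. Strike 2 from Liam, Ivy.
So Liam = 9.

9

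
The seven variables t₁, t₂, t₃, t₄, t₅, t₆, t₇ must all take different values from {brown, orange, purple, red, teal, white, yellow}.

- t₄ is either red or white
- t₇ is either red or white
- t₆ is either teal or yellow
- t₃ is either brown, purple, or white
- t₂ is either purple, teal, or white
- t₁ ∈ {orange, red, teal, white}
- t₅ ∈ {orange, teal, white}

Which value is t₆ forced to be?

yellow

The 7 variables draw from only 7 values {brown, orange, purple, red, teal, white, yellow}, so each is used; only t₃ can be brown, hence t₃ = brown.
The 6 still-open variables draw from only 6 values {orange, purple, red, teal, white, yellow}, so each is used; only t₂ can be purple, hence t₂ = purple.
Among the 5 still-open variables, yellow fits only t₆ (and all 5 values in {orange, red, teal, white, yellow} must be used), so t₆ = yellow.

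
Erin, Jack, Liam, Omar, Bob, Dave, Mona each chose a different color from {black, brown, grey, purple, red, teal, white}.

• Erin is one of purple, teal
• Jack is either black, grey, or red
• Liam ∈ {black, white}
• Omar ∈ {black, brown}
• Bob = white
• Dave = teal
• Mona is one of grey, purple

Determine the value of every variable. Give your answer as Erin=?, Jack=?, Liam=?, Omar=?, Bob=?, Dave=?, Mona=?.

Erin=purple, Jack=red, Liam=black, Omar=brown, Bob=white, Dave=teal, Mona=grey

Bob has just one choice, so Bob = white. So Liam can't be white.
Dave must be teal (only option left). So Erin can't be teal.
Erin has just one choice, so Erin = purple. Remove purple from Mona.
Liam has just one choice, so Liam = black. Eliminate black elsewhere: Jack, Omar.
That leaves Omar = brown.
Mona's domain is down to {grey}, so Mona = grey. Strike grey from Jack.
Jack's domain is down to {red}, so Jack = red.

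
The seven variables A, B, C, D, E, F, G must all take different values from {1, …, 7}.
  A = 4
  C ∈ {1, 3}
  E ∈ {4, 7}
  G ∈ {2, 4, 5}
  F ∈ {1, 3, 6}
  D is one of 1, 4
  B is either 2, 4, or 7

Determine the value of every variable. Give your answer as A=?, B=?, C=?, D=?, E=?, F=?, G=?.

A=4, B=2, C=3, D=1, E=7, F=6, G=5

A's domain is down to {4}, so A = 4. Strike 4 from B, D, E, G.
D must be 1 (only option left). Strike 1 from C, F.
E's domain is down to {7}, so E = 7. Strike 7 from B.
That leaves B = 2. Eliminate 2 elsewhere: G.
That leaves C = 3. Eliminate 3 elsewhere: F.
F must be 6 (only option left).
G has just one choice, so G = 5.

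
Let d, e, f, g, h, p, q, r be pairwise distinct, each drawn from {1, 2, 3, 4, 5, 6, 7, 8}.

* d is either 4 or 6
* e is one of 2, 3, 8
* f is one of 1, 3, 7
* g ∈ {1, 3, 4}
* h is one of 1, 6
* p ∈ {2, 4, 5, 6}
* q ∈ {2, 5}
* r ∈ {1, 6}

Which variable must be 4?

d

Among the 8 variables, 7 fits only f (and all 8 values in {1, 2, 3, 4, 5, 6, 7, 8} must be used), so f = 7.
The 7 still-open variables together cover exactly {1, 2, 3, 4, 5, 6, 8} — 7 values for 7 variables — and 8 appears only in e's list, so e = 8.
Among the 6 still-open variables, 3 fits only g (and all 6 values in {1, 2, 3, 4, 5, 6} must be used), so g = 3.
The 2 variables h and r are confined to {1, 6}, which locks those values in; drop them from d, p.
So 4 goes to d.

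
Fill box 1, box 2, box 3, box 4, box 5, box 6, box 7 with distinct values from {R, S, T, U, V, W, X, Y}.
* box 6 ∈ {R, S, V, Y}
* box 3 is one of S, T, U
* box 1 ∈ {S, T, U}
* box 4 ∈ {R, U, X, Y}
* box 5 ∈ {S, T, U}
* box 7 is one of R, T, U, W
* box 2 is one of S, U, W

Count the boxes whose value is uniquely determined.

2

box 1, box 3, box 5 between them cover only {S, T, U} — a naked triple. Remove those values from box 2, box 4, box 6, box 7.
That leaves box 2 = W. Strike W from box 7.
That leaves box 7 = R. Remove R from box 4, box 6.
Determined: box 2=W, box 7=R. The other boxes each still have more than one consistent value. That makes 2.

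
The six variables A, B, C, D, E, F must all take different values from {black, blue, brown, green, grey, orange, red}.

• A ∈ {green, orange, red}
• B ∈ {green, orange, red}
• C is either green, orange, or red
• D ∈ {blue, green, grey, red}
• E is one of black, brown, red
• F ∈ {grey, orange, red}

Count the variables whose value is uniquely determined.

A, B, C between them cover only {green, orange, red} — a naked triple. Remove those values from D, E, F.
F's domain is down to {grey}, so F = grey. Strike grey from D.
D must be blue (only option left).
Determined: D=blue, F=grey. The other variables each still have more than one consistent value. That makes 2.

2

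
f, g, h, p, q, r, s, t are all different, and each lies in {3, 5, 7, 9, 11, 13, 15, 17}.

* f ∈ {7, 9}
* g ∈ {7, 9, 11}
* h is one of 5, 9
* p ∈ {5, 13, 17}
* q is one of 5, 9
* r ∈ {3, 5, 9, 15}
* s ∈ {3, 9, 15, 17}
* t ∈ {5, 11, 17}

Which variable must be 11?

The 8 variables draw from only 8 values {3, 5, 7, 9, 11, 13, 15, 17}, so each is used; only p can be 13, hence p = 13.
The 2 variables h and q are confined to {5, 9}, which locks those values in; drop them from f, g, r, s, t.
f must be 7 (only option left). Remove 7 from g.
So 11 goes to g.

g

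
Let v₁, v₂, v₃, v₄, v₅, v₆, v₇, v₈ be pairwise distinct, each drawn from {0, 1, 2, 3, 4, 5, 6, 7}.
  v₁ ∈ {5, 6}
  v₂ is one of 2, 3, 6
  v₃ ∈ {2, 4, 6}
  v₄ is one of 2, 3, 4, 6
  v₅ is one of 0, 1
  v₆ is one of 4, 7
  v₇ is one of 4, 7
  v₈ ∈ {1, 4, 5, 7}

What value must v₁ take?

5

The 8 variables together cover exactly {0, 1, 2, 3, 4, 5, 6, 7} — 8 values for 8 variables — and 0 appears only in v₅'s list, so v₅ = 0.
Among the 7 still-open variables, 1 fits only v₈ (and all 7 values in {1, 2, 3, 4, 5, 6, 7} must be used), so v₈ = 1.
Among the 6 still-open variables, 5 fits only v₁ (and all 6 values in {2, 3, 4, 5, 6, 7} must be used), so v₁ = 5.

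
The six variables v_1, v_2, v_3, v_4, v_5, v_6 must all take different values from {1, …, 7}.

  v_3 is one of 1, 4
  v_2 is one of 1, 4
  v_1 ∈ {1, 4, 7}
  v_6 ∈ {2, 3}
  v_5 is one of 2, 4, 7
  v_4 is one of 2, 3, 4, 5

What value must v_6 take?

The 6 variables draw from only 6 values {1, 2, 3, 4, 5, 7}, so each is used; only v_4 can be 5, hence v_4 = 5.
Among the 5 still-open variables, 3 fits only v_6 (and all 5 values in {1, 2, 3, 4, 7} must be used), so v_6 = 3.

3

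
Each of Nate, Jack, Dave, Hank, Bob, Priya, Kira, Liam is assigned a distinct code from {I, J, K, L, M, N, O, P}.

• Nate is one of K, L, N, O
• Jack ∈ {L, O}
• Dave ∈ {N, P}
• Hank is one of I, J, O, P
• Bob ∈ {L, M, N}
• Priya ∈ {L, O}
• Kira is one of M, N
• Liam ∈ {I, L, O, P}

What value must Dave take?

P

The 8 variables together cover exactly {I, J, K, L, M, N, O, P} — 8 values for 8 variables — and J appears only in Hank's list, so Hank = J.
The 7 still-open variables together cover exactly {I, K, L, M, N, O, P} — 7 values for 7 variables — and I appears only in Liam's list, so Liam = I.
The 6 still-open variables draw from only 6 values {K, L, M, N, O, P}, so each is used; only Nate can be K, hence Nate = K.
Among the 5 still-open variables, P fits only Dave (and all 5 values in {L, M, N, O, P} must be used), so Dave = P.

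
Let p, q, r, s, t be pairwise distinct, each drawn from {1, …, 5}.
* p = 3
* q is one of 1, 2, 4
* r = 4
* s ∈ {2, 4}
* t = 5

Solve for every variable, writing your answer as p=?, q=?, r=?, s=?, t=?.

p has just one choice, so p = 3.
r must be 4 (only option left). So q, s can't be 4.
s has just one choice, so s = 2. Eliminate 2 elsewhere: q.
t has just one choice, so t = 5.
q has just one choice, so q = 1.

p=3, q=1, r=4, s=2, t=5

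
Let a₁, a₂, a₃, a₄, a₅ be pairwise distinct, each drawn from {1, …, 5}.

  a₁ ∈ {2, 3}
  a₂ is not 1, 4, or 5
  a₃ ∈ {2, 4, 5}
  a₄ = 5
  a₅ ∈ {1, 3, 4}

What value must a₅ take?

1

a₄ must be 5 (only option left). Eliminate 5 elsewhere: a₃.
The 4 still-open variables draw from only 4 values {1, 2, 3, 4}, so each is used; only a₅ can be 1, hence a₅ = 1.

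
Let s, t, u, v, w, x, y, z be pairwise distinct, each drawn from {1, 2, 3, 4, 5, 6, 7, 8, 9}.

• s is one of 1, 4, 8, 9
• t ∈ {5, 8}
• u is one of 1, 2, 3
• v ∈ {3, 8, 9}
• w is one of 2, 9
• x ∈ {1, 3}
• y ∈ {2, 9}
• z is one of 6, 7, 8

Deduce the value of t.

5

w and y share exactly the 2 values {2, 9}; by pigeonhole those values go to them, so strike 2, 9 from s, u, v.
u and x between them cover only {1, 3} — a naked pair. Remove those values from s, v.
v has just one choice, so v = 8. Remove 8 from s, t, z.
So t = 5.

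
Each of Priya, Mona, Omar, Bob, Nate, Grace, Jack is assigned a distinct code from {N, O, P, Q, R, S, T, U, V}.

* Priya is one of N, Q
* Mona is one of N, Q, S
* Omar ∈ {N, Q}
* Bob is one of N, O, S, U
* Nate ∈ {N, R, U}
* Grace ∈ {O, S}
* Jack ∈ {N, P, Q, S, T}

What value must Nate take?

R

The 2 variables Priya and Omar are confined to {N, Q}, which locks those values in; drop them from Mona, Bob, Nate, Jack.
Mona has just one choice, so Mona = S. Strike S from Bob, Grace, Jack.
That leaves Grace = O. Strike O from Bob.
Bob has just one choice, so Bob = U. Eliminate U elsewhere: Nate.
So Nate = R.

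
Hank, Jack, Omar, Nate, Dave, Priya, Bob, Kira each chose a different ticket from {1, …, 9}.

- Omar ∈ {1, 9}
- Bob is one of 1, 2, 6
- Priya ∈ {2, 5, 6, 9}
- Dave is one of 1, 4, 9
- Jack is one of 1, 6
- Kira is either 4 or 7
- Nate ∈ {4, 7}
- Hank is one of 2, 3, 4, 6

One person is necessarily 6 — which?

Jack

Among the 8 variables, 3 fits only Hank (and all 8 values in {1, 2, 3, 4, 5, 6, 7, 9} must be used), so Hank = 3.
The 7 still-open variables draw from only 7 values {1, 2, 4, 5, 6, 7, 9}, so each is used; only Priya can be 5, hence Priya = 5.
The 6 still-open variables together cover exactly {1, 2, 4, 6, 7, 9} — 6 values for 6 variables — and 2 appears only in Bob's list, so Bob = 2.
The 5 still-open variables together cover exactly {1, 4, 6, 7, 9} — 5 values for 5 variables — and 6 appears only in Jack's list, so Jack = 6.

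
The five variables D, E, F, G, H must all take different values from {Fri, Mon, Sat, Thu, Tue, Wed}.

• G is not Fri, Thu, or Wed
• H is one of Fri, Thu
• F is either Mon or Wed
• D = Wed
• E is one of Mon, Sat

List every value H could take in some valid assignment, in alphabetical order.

Fri, Thu

D's domain is down to {Wed}, so D = Wed. Strike Wed from F.
That leaves F = Mon. Strike Mon from E, G.
E's domain is down to {Sat}, so E = Sat. Remove Sat from G.
That leaves G = Tue.
No further eliminations apply; H can still be any of Fri, Thu.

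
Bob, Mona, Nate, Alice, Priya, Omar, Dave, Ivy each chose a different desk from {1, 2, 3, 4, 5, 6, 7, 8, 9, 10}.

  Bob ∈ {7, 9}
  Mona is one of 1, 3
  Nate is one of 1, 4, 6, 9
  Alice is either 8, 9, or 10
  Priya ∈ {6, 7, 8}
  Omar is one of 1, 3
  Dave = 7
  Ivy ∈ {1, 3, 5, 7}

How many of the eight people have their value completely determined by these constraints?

3

Dave has just one choice, so Dave = 7. So Bob, Priya, Ivy can't be 7.
Bob must be 9 (only option left). Strike 9 from Nate, Alice.
Mona and Omar between them cover only {1, 3} — a naked pair. Remove those values from Nate, Ivy.
Ivy's domain is down to {5}, so Ivy = 5.
Determined: Bob=9, Dave=7, Ivy=5. The other people each still have more than one consistent value. That makes 3.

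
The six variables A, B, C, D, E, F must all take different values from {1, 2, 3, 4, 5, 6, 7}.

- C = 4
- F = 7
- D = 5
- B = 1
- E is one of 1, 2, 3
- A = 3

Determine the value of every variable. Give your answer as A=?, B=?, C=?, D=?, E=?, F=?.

A=3, B=1, C=4, D=5, E=2, F=7

A's domain is down to {3}, so A = 3. Strike 3 from E.
B's domain is down to {1}, so B = 1. Strike 1 from E.
C's domain is down to {4}, so C = 4.
D has just one choice, so D = 5.
E has just one choice, so E = 2.
That leaves F = 7.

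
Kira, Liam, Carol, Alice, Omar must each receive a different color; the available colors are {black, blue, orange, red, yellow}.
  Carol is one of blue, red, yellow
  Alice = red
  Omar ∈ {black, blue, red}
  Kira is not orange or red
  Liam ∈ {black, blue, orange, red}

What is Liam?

orange

Alice has just one choice, so Alice = red. Strike red from Liam, Carol, Omar.
Among the 4 still-open variables, orange fits only Liam (and all 4 values in {black, blue, orange, yellow} must be used), so Liam = orange.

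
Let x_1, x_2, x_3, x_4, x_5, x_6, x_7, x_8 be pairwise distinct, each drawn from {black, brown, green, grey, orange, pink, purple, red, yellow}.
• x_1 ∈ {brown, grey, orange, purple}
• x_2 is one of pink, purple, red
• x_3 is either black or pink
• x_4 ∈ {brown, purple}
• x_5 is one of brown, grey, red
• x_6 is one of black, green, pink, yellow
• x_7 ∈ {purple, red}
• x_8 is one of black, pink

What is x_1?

x_3 and x_8 between them cover only {black, pink} — a naked pair. Remove those values from x_2, x_6.
x_2 and x_7 between them cover only {purple, red} — a naked pair. Remove those values from x_1, x_4, x_5.
That leaves x_4 = brown. Remove brown from x_1, x_5.
x_5 has just one choice, so x_5 = grey. Remove grey from x_1.
So x_1 = orange.

orange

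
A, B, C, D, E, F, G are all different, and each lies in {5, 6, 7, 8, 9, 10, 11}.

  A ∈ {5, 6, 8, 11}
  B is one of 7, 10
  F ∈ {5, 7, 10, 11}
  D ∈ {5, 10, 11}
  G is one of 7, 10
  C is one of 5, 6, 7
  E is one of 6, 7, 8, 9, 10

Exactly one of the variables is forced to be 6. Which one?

The 7 variables together cover exactly {5, 6, 7, 8, 9, 10, 11} — 7 values for 7 variables — and 9 appears only in E's list, so E = 9.
Among the 6 still-open variables, 8 fits only A (and all 6 values in {5, 6, 7, 8, 10, 11} must be used), so A = 8.
The 5 still-open variables draw from only 5 values {5, 6, 7, 10, 11}, so each is used; only C can be 6, hence C = 6.

C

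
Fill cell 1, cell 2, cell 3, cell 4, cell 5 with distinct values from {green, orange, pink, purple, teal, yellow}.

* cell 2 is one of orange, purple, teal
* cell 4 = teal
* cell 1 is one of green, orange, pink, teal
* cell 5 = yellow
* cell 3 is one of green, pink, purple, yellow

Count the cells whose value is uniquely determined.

cell 4 must be teal (only option left). Remove teal from cell 1, cell 2.
That leaves cell 5 = yellow. Eliminate yellow elsewhere: cell 3.
Determined: cell 4=teal, cell 5=yellow. The other cells each still have more than one consistent value. That makes 2.

2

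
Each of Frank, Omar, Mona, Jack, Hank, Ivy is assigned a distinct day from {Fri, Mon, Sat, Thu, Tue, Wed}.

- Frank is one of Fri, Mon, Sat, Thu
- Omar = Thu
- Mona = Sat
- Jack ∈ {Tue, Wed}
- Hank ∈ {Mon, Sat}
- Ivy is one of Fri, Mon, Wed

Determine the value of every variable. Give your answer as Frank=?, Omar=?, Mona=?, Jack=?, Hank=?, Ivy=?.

Omar's domain is down to {Thu}, so Omar = Thu. Strike Thu from Frank.
Mona must be Sat (only option left). Strike Sat from Frank, Hank.
Hank has just one choice, so Hank = Mon. Strike Mon from Frank, Ivy.
Frank's domain is down to {Fri}, so Frank = Fri. So Ivy can't be Fri.
Ivy must be Wed (only option left). So Jack can't be Wed.
Jack's domain is down to {Tue}, so Jack = Tue.

Frank=Fri, Omar=Thu, Mona=Sat, Jack=Tue, Hank=Mon, Ivy=Wed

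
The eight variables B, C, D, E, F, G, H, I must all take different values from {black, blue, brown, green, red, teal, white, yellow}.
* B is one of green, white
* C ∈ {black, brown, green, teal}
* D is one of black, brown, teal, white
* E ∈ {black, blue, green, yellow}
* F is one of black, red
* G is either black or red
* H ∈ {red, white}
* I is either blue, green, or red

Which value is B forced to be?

green

Among the 8 variables, yellow fits only E (and all 8 values in {black, blue, brown, green, red, teal, white, yellow} must be used), so E = yellow.
The 7 still-open variables together cover exactly {black, blue, brown, green, red, teal, white} — 7 values for 7 variables — and blue appears only in I's list, so I = blue.
F and G between them cover only {black, red} — a naked pair. Remove those values from C, D, H.
That leaves H = white. So B, D can't be white.
So B = green.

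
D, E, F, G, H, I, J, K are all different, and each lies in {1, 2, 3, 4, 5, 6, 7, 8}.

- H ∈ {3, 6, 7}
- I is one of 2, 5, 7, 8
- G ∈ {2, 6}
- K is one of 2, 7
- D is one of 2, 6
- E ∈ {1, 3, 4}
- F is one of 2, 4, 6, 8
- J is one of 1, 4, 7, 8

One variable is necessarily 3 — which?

The 8 variables draw from only 8 values {1, 2, 3, 4, 5, 6, 7, 8}, so each is used; only I can be 5, hence I = 5.
D and G share exactly the 2 values {2, 6}; by pigeonhole those values go to them, so strike 2, 6 from F, H, K.
K must be 7 (only option left). So H, J can't be 7.
So 3 goes to H.

H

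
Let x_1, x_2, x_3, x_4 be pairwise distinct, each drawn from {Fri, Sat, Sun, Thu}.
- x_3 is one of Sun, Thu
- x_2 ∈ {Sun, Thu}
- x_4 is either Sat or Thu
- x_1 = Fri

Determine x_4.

Sat

x_1 must be Fri (only option left).
Among the 3 still-open variables, Sat fits only x_4 (and all 3 values in {Sat, Sun, Thu} must be used), so x_4 = Sat.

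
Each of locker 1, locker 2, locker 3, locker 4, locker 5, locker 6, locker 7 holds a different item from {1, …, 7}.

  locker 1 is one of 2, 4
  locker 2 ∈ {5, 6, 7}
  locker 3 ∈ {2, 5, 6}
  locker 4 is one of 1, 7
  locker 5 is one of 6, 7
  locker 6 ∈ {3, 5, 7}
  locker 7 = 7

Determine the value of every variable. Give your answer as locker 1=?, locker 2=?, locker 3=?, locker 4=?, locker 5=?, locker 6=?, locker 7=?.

locker 7's domain is down to {7}, so locker 7 = 7. Eliminate 7 elsewhere: locker 2, locker 4, locker 5, locker 6.
locker 4's domain is down to {1}, so locker 4 = 1.
locker 5 has just one choice, so locker 5 = 6. Eliminate 6 elsewhere: locker 2, locker 3.
locker 2 must be 5 (only option left). Strike 5 from locker 3, locker 6.
locker 3 must be 2 (only option left). Eliminate 2 elsewhere: locker 1.
locker 6's domain is down to {3}, so locker 6 = 3.
locker 1's domain is down to {4}, so locker 1 = 4.

locker 1=4, locker 2=5, locker 3=2, locker 4=1, locker 5=6, locker 6=3, locker 7=7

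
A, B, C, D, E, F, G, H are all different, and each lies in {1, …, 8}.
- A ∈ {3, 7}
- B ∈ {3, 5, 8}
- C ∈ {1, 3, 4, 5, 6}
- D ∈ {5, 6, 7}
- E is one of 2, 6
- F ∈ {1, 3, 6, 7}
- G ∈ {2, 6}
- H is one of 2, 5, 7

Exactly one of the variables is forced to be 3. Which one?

The 8 variables draw from only 8 values {1, 2, 3, 4, 5, 6, 7, 8}, so each is used; only C can be 4, hence C = 4.
The 7 still-open variables together cover exactly {1, 2, 3, 5, 6, 7, 8} — 7 values for 7 variables — and 1 appears only in F's list, so F = 1.
Among the 6 still-open variables, 8 fits only B (and all 6 values in {2, 3, 5, 6, 7, 8} must be used), so B = 8.
The 5 still-open variables draw from only 5 values {2, 3, 5, 6, 7}, so each is used; only A can be 3, hence A = 3.

A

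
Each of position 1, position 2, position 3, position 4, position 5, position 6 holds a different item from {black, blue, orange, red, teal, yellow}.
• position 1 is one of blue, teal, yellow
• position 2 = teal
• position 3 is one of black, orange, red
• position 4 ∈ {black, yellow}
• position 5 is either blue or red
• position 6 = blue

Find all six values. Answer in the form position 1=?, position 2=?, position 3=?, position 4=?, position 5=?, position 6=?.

position 2 has just one choice, so position 2 = teal. Eliminate teal elsewhere: position 1.
position 6 must be blue (only option left). Strike blue from position 1, position 5.
position 1 must be yellow (only option left). Strike yellow from position 4.
position 4's domain is down to {black}, so position 4 = black. So position 3 can't be black.
position 5 has just one choice, so position 5 = red. Remove red from position 3.
position 3's domain is down to {orange}, so position 3 = orange.

position 1=yellow, position 2=teal, position 3=orange, position 4=black, position 5=red, position 6=blue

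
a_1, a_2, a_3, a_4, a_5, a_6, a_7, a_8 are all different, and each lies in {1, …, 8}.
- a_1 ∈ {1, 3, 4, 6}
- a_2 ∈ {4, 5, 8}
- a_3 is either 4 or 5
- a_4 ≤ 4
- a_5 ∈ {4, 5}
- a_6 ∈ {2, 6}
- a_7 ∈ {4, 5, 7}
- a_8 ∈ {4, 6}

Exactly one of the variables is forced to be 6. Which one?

a_8

The 8 variables together cover exactly {1, 2, 3, 4, 5, 6, 7, 8} — 8 values for 8 variables — and 7 appears only in a_7's list, so a_7 = 7.
The 7 still-open variables draw from only 7 values {1, 2, 3, 4, 5, 6, 8}, so each is used; only a_2 can be 8, hence a_2 = 8.
The 2 variables a_3 and a_5 are confined to {4, 5}, which locks those values in; drop them from a_1, a_4, a_8.
So 6 goes to a_8.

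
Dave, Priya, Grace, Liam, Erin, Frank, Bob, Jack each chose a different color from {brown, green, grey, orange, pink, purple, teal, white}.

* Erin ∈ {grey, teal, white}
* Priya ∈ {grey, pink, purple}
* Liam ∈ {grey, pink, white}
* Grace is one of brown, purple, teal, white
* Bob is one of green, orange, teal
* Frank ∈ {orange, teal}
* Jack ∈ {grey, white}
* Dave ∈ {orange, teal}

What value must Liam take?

The 8 variables together cover exactly {brown, green, grey, orange, pink, purple, teal, white} — 8 values for 8 variables — and brown appears only in Grace's list, so Grace = brown.
The 7 still-open variables draw from only 7 values {green, grey, orange, pink, purple, teal, white}, so each is used; only Bob can be green, hence Bob = green.
The 6 still-open variables together cover exactly {grey, orange, pink, purple, teal, white} — 6 values for 6 variables — and purple appears only in Priya's list, so Priya = purple.
The 5 still-open variables draw from only 5 values {grey, orange, pink, teal, white}, so each is used; only Liam can be pink, hence Liam = pink.

pink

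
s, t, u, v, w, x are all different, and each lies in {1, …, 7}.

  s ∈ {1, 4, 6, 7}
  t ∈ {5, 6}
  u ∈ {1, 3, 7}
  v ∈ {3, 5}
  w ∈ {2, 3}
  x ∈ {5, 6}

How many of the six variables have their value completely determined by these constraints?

2

t and x share exactly the 2 values {5, 6}; by pigeonhole those values go to them, so strike 5, 6 from s, v.
v has just one choice, so v = 3. Remove 3 from u, w.
w must be 2 (only option left).
Determined: v=3, w=2. The other variables each still have more than one consistent value. That makes 2.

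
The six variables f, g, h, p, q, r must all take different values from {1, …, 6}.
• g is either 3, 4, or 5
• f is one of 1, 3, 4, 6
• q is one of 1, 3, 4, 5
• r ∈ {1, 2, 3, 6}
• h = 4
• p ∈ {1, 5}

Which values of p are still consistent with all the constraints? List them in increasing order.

1, 5

h's domain is down to {4}, so h = 4. So f, g, q can't be 4.
The 5 still-open variables draw from only 5 values {1, 2, 3, 5, 6}, so each is used; only r can be 2, hence r = 2.
The 4 still-open variables draw from only 4 values {1, 3, 5, 6}, so each is used; only f can be 6, hence f = 6.
No further eliminations apply; p can still be any of 1, 5.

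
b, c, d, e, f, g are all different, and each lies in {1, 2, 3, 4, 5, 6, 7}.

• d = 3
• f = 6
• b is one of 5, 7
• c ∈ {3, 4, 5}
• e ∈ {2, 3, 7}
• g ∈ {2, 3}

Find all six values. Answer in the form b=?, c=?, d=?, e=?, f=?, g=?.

d must be 3 (only option left). Strike 3 from c, e, g.
f's domain is down to {6}, so f = 6.
g has just one choice, so g = 2. Eliminate 2 elsewhere: e.
e has just one choice, so e = 7. Strike 7 from b.
b's domain is down to {5}, so b = 5. Strike 5 from c.
c has just one choice, so c = 4.

b=5, c=4, d=3, e=7, f=6, g=2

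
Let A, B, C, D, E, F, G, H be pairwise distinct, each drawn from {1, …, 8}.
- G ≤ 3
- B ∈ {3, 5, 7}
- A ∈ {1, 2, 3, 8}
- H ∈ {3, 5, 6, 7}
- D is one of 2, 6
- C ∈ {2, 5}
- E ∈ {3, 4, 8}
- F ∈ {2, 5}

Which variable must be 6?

D

The 8 variables draw from only 8 values {1, 2, 3, 4, 5, 6, 7, 8}, so each is used; only E can be 4, hence E = 4.
The 7 still-open variables draw from only 7 values {1, 2, 3, 5, 6, 7, 8}, so each is used; only A can be 8, hence A = 8.
The 6 still-open variables together cover exactly {1, 2, 3, 5, 6, 7} — 6 values for 6 variables — and 1 appears only in G's list, so G = 1.
C and F share exactly the 2 values {2, 5}; by pigeonhole those values go to them, so strike 2, 5 from B, D, H.
So 6 goes to D.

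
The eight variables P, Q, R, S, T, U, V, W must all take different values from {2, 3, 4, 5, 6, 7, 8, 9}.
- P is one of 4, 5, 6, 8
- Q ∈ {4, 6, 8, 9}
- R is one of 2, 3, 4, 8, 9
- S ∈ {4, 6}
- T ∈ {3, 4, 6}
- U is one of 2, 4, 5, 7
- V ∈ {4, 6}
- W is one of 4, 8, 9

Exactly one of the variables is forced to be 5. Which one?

The 8 variables draw from only 8 values {2, 3, 4, 5, 6, 7, 8, 9}, so each is used; only U can be 7, hence U = 7.
The 7 still-open variables draw from only 7 values {2, 3, 4, 5, 6, 8, 9}, so each is used; only R can be 2, hence R = 2.
The 6 still-open variables together cover exactly {3, 4, 5, 6, 8, 9} — 6 values for 6 variables — and 3 appears only in T's list, so T = 3.
The 5 still-open variables draw from only 5 values {4, 5, 6, 8, 9}, so each is used; only P can be 5, hence P = 5.

P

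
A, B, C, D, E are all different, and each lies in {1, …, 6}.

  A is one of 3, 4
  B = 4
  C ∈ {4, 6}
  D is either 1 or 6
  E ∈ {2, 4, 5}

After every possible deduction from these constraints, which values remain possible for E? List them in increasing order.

2, 5

B has just one choice, so B = 4. Eliminate 4 elsewhere: A, C, E.
C must be 6 (only option left). Remove 6 from D.
D has just one choice, so D = 1.
That leaves A = 3.
No further eliminations apply; E can still be any of 2, 5.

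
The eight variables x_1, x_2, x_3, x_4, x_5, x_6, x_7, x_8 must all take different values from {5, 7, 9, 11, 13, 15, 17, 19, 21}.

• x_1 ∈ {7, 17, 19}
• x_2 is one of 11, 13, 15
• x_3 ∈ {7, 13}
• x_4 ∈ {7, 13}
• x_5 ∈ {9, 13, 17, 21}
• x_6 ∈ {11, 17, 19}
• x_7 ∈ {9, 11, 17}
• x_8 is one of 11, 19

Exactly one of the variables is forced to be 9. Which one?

Among the 8 variables, 15 fits only x_2 (and all 8 values in {7, 9, 11, 13, 15, 17, 19, 21} must be used), so x_2 = 15.
Among the 7 still-open variables, 21 fits only x_5 (and all 7 values in {7, 9, 11, 13, 17, 19, 21} must be used), so x_5 = 21.
Among the 6 still-open variables, 9 fits only x_7 (and all 6 values in {7, 9, 11, 13, 17, 19} must be used), so x_7 = 9.

x_7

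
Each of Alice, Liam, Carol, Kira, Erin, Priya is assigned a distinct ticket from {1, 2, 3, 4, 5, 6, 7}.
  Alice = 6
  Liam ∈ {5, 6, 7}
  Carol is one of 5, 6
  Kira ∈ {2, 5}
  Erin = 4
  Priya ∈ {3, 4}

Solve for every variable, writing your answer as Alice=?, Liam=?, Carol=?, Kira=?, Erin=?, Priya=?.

Alice=6, Liam=7, Carol=5, Kira=2, Erin=4, Priya=3

Alice's domain is down to {6}, so Alice = 6. Eliminate 6 elsewhere: Liam, Carol.
Carol's domain is down to {5}, so Carol = 5. So Liam, Kira can't be 5.
Kira must be 2 (only option left).
That leaves Erin = 4. Eliminate 4 elsewhere: Priya.
That leaves Priya = 3.
Liam must be 7 (only option left).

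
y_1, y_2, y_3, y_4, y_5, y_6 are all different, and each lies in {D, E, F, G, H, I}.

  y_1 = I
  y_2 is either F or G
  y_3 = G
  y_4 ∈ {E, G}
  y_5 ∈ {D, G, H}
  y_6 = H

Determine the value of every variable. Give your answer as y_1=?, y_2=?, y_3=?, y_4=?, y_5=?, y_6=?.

y_1 has just one choice, so y_1 = I.
That leaves y_3 = G. Remove G from y_2, y_4, y_5.
That leaves y_4 = E.
y_6 has just one choice, so y_6 = H. So y_5 can't be H.
y_2 must be F (only option left).
y_5 must be D (only option left).

y_1=I, y_2=F, y_3=G, y_4=E, y_5=D, y_6=H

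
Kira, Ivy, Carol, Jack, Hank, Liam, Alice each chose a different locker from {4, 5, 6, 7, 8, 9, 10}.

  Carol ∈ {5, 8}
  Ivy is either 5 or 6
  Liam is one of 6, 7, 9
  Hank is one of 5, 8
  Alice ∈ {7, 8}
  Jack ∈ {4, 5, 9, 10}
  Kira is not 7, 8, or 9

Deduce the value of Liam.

9

The 2 variables Carol and Hank are confined to {5, 8}, which locks those values in; drop them from Kira, Ivy, Jack, Alice.
Ivy must be 6 (only option left). Strike 6 from Kira, Liam.
Alice must be 7 (only option left). So Liam can't be 7.
So Liam = 9.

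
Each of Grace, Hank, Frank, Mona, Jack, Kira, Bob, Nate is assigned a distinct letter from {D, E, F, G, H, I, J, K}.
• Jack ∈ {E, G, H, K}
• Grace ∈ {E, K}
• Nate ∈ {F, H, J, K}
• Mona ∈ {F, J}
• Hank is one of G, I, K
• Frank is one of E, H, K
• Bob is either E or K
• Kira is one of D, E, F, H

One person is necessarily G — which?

The 8 variables together cover exactly {D, E, F, G, H, I, J, K} — 8 values for 8 variables — and D appears only in Kira's list, so Kira = D.
The 7 still-open variables draw from only 7 values {E, F, G, H, I, J, K}, so each is used; only Hank can be I, hence Hank = I.
The 6 still-open variables together cover exactly {E, F, G, H, J, K} — 6 values for 6 variables — and G appears only in Jack's list, so Jack = G.

Jack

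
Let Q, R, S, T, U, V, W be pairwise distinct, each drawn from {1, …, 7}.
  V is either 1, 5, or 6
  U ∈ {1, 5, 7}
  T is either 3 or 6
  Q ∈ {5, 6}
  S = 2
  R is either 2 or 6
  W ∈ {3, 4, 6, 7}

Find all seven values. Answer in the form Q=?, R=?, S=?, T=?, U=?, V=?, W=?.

S must be 2 (only option left). Strike 2 from R.
R has just one choice, so R = 6. So Q, T, V, W can't be 6.
T's domain is down to {3}, so T = 3. So W can't be 3.
Q's domain is down to {5}, so Q = 5. Remove 5 from U, V.
That leaves V = 1. Remove 1 from U.
That leaves U = 7. Remove 7 from W.
W has just one choice, so W = 4.

Q=5, R=6, S=2, T=3, U=7, V=1, W=4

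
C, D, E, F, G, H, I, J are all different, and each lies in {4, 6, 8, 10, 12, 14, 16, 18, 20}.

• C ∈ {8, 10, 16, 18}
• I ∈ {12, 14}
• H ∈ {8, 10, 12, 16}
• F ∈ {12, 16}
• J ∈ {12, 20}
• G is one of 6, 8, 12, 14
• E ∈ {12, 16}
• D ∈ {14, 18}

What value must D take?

The 8 variables draw from only 8 values {6, 8, 10, 12, 14, 16, 18, 20}, so each is used; only G can be 6, hence G = 6.
The 7 still-open variables draw from only 7 values {8, 10, 12, 14, 16, 18, 20}, so each is used; only J can be 20, hence J = 20.
E and F share exactly the 2 values {12, 16}; by pigeonhole those values go to them, so strike 12, 16 from C, H, I.
I has just one choice, so I = 14. Remove 14 from D.
So D = 18.

18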